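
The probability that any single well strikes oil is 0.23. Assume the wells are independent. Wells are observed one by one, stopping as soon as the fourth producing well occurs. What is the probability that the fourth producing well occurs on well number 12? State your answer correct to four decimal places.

0.0571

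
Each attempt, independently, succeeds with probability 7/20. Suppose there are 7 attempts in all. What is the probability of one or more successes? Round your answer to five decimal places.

P(at least one) = 1 − P(none) = 1 − (1 − 0.35)^7
= 1 − 0.0490223 = 0.9509777

0.95098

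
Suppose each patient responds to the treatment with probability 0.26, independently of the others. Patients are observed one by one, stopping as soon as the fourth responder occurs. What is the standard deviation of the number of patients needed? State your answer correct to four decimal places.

6.6172

Y = total patients until the fourth success; negative binomial with r=4, p=0.26.
SD(Y) = √[r(1−p)/p²] = √(43.786982) = 6.617173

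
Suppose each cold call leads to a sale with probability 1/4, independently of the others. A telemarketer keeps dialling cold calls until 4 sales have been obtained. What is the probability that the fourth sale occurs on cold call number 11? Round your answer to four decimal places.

0.0626

Y = trial on which the fourth success occurs; negative binomial, r=4, p=0.25.
P(Y=11) = C(10,3) · p^4 · (1−p)^7
= 120 · 0.0039062 · 0.13348 = 0.062571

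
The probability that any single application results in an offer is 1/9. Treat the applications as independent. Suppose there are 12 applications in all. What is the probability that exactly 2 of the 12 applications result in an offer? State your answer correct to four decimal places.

X ~ Binomial(n=12, p=0.111111).
P(X=2) = C(12,2) · p^2 · (1−p)^10
= 66 · 0.012346 · 0.30795 = 0.250919

0.2509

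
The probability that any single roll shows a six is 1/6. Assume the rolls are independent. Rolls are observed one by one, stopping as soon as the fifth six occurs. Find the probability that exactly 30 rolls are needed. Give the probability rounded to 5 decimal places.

0.03202

Y = trial on which the fifth success occurs; negative binomial, r=5, p=0.166667.
P(Y=30) = C(29,4) · p^5 · (1−p)^25
= 23751 · 0.0001286 · 0.010483 = 0.0320180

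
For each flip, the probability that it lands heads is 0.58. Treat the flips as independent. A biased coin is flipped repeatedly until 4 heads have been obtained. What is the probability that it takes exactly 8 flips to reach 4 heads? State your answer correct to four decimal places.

0.1232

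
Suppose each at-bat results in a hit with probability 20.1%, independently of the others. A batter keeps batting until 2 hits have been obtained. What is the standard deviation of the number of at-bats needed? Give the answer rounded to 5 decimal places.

6.28916

Y = total at-bats until the second success; negative binomial with r=2, p=0.201.
SD(Y) = √[r(1−p)/p²] = √(39.5534764) = 6.2891555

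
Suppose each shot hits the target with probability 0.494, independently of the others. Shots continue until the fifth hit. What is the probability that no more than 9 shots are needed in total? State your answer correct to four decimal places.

Finishing within 9 shots ⇔ at least 5 successes in the first 9. With X ~ Binomial(9, 0.494), P(Y ≤ 9) = 1 − P(X ≤ 4).
  k=0: C(9,0)·0.494^0·0.506^9 = 0.002174
  k=1: C(9,1)·0.494^1·0.506^8 = 0.019106
  k=2: C(9,2)·0.494^2·0.506^7 = 0.074612
  k=3: C(9,3)·0.494^3·0.506^6 = 0.169966
  k=4: C(9,4)·0.494^4·0.506^5 = 0.248903
1 − 0.514763 = 0.485237

0.4852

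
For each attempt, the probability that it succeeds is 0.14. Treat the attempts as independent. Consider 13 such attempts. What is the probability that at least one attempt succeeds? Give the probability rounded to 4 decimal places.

0.8592

P(at least one) = 1 − P(none) = 1 − (1 − 0.14)^13
= 1 − 0.140760 = 0.859240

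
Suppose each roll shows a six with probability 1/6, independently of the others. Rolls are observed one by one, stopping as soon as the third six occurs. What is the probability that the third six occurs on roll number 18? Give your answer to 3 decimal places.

0.041

Y = trial on which the third success occurs; negative binomial, r=3, p=0.166667.
P(Y=18) = C(17,2) · p^3 · (1−p)^15
= 136 · 0.0046296 · 0.064905 = 0.04087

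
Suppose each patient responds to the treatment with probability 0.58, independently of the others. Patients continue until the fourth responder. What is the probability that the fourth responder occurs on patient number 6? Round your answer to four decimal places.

0.1996

Y = trial on which the fourth success occurs; negative binomial, r=4, p=0.58.
P(Y=6) = C(5,3) · p^4 · (1−p)^2
= 10 · 0.11316 · 0.1764 = 0.199623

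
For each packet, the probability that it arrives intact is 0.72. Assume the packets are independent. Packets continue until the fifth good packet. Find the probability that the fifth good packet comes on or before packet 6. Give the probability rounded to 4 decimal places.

Finishing within 6 packets ⇔ at least 5 successes in the first 6. With X ~ Binomial(6, 0.72), P(Y ≤ 6) = 1 − P(X ≤ 4).
  k=0: C(6,0)·0.72^0·0.28^6 = 0.000482
  k=1: C(6,1)·0.72^1·0.28^5 = 0.007435
  k=2: C(6,2)·0.72^2·0.28^4 = 0.047796
  k=3: C(6,3)·0.72^3·0.28^3 = 0.163871
  k=4: C(6,4)·0.72^4·0.28^2 = 0.316037
1 − 0.535620 = 0.464380

0.4644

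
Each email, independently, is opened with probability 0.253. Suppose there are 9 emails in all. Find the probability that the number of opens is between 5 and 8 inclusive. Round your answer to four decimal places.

X ~ Binomial(9, 0.253); P(5 ≤ X ≤ 8) = Σ C(9,k) p^k (1−p)^(9−k) over k:
  k=5: C(9,5)·0.253^5·0.747^4 = 0.040668
  k=6: C(9,6)·0.253^6·0.747^3 = 0.009183
  k=7: C(9,7)·0.253^7·0.747^2 = 0.001333
  k=8: C(9,8)·0.253^8·0.747^1 = 0.000113
Total = 0.051297

0.0513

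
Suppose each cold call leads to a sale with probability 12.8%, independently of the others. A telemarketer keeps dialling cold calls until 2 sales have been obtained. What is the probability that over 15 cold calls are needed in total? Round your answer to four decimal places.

0.4103

Needing more than 15 cold calls ⇔ fewer than 2 successes in the first 15. With X ~ Binomial(15, 0.128), P(Y > 15) = P(X ≤ 1).
  k=0: C(15,0)·0.128^0·0.872^15 = 0.128158
  k=1: C(15,1)·0.128^1·0.872^14 = 0.282184
P(X ≤ 1) = 0.410342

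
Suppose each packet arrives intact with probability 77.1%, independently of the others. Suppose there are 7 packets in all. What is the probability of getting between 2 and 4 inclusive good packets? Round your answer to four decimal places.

0.2005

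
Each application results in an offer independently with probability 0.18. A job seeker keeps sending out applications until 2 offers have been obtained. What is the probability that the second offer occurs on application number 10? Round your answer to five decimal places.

0.05961

Y = trial on which the second success occurs; negative binomial, r=2, p=0.18.
P(Y=10) = C(9,1) · p^2 · (1−p)^8
= 9 · 0.0324 · 0.20441 = 0.0596071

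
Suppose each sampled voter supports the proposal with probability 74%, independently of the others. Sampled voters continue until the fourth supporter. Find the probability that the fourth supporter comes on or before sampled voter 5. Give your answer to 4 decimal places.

0.6117

Finishing within 5 sampled voters ⇔ at least 4 successes in the first 5. With X ~ Binomial(5, 0.74), P(Y ≤ 5) = 1 − P(X ≤ 3).
  k=0: C(5,0)·0.74^0·0.26^5 = 0.001188
  k=1: C(5,1)·0.74^1·0.26^4 = 0.016908
  k=2: C(5,2)·0.74^2·0.26^3 = 0.096246
  k=3: C(5,3)·0.74^3·0.26^2 = 0.273931
1 − 0.388274 = 0.611726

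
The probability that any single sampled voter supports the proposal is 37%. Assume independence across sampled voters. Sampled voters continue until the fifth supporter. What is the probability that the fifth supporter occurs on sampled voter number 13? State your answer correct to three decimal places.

Y = trial on which the fifth success occurs; negative binomial, r=5, p=0.37.
P(Y=13) = C(12,4) · p^5 · (1−p)^8
= 495 · 0.0069344 · 0.024816 = 0.08518

0.085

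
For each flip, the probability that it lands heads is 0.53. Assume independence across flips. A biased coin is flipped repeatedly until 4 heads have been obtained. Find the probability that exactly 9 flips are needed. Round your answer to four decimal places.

Y = trial on which the fourth success occurs; negative binomial, r=4, p=0.53.
P(Y=9) = C(8,3) · p^4 · (1−p)^5
= 56 · 0.078905 · 0.022935 = 0.101340

0.1013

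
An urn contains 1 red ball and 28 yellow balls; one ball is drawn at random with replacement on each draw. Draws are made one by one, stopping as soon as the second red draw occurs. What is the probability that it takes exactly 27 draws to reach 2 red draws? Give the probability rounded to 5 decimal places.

0.01286

Y = trial on which the second success occurs; negative binomial, r=2, p=0.034483.
P(Y=27) = C(26,1) · p^2 · (1−p)^25
= 26 · 0.0011891 · 0.41591 = 0.0128581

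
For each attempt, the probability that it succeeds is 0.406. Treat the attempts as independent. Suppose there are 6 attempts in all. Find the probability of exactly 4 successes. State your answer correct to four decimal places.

X ~ Binomial(n=6, p=0.406).
P(X=4) = C(6,4) · p^4 · (1−p)^2
= 15 · 0.027171 · 0.35284 = 0.143803

0.1438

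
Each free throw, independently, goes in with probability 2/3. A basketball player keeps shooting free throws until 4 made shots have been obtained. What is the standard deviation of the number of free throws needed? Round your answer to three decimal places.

Y = total free throws until the fourth success; negative binomial with r=4, p=0.666667.
SD(Y) = √[r(1−p)/p²] = √(3.00000) = 1.73205

1.732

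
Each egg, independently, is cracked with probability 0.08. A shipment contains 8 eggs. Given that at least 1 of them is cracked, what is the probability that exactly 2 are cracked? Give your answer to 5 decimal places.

X ~ Binomial(8, 0.08). Want P(X=2 | X≥1) = P(X=2) / P(X≥1).
P(X=2) = C(8,2)·0.08^2·0.92^6 = 0.1086588
P(X≥1) = 1 − 0.5132189 = 0.4867811
Ratio = 0.1086588 / 0.4867811 = 0.2232190

0.22322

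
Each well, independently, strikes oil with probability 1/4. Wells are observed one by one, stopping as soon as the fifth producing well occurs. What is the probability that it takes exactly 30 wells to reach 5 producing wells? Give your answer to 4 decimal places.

0.0175

Y = trial on which the fifth success occurs; negative binomial, r=5, p=0.25.
P(Y=30) = C(29,4) · p^5 · (1−p)^25
= 23751 · 0.00097656 · 0.00075254 = 0.017455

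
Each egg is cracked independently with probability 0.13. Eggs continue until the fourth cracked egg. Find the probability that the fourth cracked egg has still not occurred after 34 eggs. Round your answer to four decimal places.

0.3388

Needing more than 34 eggs ⇔ fewer than 4 successes in the first 34. With X ~ Binomial(34, 0.13), P(Y > 34) = P(X ≤ 3).
  k=0: C(34,0)·0.13^0·0.87^34 = 0.008783
  k=1: C(34,1)·0.13^1·0.87^33 = 0.044623
  k=2: C(34,2)·0.13^2·0.87^32 = 0.110018
  k=3: C(34,3)·0.13^3·0.87^31 = 0.175355
P(X ≤ 3) = 0.338780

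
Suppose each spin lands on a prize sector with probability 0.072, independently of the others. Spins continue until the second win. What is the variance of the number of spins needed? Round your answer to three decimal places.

358.025

Y = total spins until the second success; negative binomial with r=2, p=0.072.
Var(Y) = r(1−p)/p² = 2·0.928 / 0.072² = 358.02469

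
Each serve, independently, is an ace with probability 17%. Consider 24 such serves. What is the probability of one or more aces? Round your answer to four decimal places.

0.9886

P(at least one) = 1 − P(none) = 1 − (1 − 0.17)^24
= 1 − 0.011425 = 0.988575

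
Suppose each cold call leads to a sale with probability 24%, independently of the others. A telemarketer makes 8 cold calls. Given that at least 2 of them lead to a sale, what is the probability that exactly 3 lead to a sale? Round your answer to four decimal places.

X ~ Binomial(8, 0.24). Want P(X=3 | X≥2) = P(X=3) / P(X≥2).
P(X=3) = C(8,3)·0.24^3·0.76^5 = 0.196286
P(X≥2) = 1 − 0.111303 − 0.281188 = 0.607509
Ratio = 0.196286 / 0.607509 = 0.323100

0.3231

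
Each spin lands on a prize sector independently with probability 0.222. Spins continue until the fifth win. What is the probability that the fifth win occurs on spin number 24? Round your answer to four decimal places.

0.0405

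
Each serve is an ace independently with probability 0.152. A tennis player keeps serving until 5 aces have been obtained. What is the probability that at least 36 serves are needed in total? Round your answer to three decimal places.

Needing more than 35 serves ⇔ fewer than 5 successes in the first 35. With X ~ Binomial(35, 0.152), P(Y > 35) = P(X ≤ 4).
  k=0: C(35,0)·0.152^0·0.848^35 = 0.00312
  k=1: C(35,1)·0.152^1·0.848^34 = 0.01956
  k=2: C(35,2)·0.152^2·0.848^33 = 0.05960
  k=3: C(35,3)·0.152^3·0.848^32 = 0.11752
  k=4: C(35,4)·0.152^4·0.848^31 = 0.16852
P(X ≤ 4) = 0.36832

0.368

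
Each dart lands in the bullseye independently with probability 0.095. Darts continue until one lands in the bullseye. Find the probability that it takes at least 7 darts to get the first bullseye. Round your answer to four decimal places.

0.5494

Y = number of darts to the first success; geometric, p = 0.095.
P(Y > 6) = P(first 6 all fail) = (1−p)^6 = 0.549404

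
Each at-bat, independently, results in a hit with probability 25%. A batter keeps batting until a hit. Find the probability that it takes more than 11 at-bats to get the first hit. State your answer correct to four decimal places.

0.0422

Y = number of at-bats to the first success; geometric, p = 0.25.
P(Y > 11) = P(first 11 all fail) = (1−p)^11 = 0.042235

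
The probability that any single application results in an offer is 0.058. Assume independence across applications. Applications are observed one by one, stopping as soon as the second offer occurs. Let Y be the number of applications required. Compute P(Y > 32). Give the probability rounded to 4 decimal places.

0.4390

Needing more than 32 applications ⇔ fewer than 2 successes in the first 32. With X ~ Binomial(32, 0.058), P(Y > 32) = P(X ≤ 1).
  k=0: C(32,0)·0.058^0·0.942^32 = 0.147785
  k=1: C(32,1)·0.058^1·0.942^31 = 0.291176
P(X ≤ 1) = 0.438961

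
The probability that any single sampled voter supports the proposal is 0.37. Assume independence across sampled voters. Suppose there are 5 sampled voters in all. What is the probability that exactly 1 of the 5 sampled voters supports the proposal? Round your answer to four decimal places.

0.2914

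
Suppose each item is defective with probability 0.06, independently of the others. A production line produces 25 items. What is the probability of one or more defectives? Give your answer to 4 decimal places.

0.7871

P(at least one) = 1 − P(none) = 1 − (1 − 0.06)^25
= 1 − 0.212910 = 0.787090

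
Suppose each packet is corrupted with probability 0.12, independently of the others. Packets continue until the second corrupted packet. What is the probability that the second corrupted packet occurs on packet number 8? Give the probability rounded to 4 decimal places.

0.0468

Y = trial on which the second success occurs; negative binomial, r=2, p=0.12.
P(Y=8) = C(7,1) · p^2 · (1−p)^6
= 7 · 0.0144 · 0.4644 = 0.046812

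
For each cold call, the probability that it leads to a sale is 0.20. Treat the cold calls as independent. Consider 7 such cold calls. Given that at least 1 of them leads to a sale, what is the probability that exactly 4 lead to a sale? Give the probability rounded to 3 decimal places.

X ~ Binomial(7, 0.20). Want P(X=4 | X≥1) = P(X=4) / P(X≥1).
P(X=4) = C(7,4)·0.20^4·0.80^3 = 0.02867
P(X≥1) = 1 − 0.20972 = 0.79028
Ratio = 0.02867 / 0.79028 = 0.03628

0.036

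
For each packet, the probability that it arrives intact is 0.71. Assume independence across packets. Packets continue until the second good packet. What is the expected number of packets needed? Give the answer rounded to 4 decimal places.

Y = total packets until the second success; negative binomial with r=2, p=0.71.
E[Y] = r / p = 2 / 0.71 = 2.816901

2.8169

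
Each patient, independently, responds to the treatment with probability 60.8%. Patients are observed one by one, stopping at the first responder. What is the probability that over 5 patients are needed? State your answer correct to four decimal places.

0.0093

Y = number of patients to the first success; geometric, p = 0.608.
P(Y > 5) = P(first 5 all fail) = (1−p)^5 = 0.009256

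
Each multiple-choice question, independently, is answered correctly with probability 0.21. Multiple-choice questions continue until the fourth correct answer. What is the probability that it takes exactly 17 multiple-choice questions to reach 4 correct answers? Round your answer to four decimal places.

Y = trial on which the fourth success occurs; negative binomial, r=4, p=0.21.
P(Y=17) = C(16,3) · p^4 · (1−p)^13
= 560 · 0.0019448 · 0.046682 = 0.050841

0.0508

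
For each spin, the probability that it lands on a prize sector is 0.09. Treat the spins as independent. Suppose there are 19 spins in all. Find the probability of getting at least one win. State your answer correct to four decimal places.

P(at least one) = 1 − P(none) = 1 − (1 − 0.09)^19
= 1 − 0.166643 = 0.833357

0.8334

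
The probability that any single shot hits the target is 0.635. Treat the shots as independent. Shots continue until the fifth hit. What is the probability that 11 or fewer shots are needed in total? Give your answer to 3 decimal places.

0.938

Finishing within 11 shots ⇔ at least 5 successes in the first 11. With X ~ Binomial(11, 0.635), P(Y ≤ 11) = 1 − P(X ≤ 4).
  k=0: C(11,0)·0.635^0·0.365^11 = 0.00002
  k=1: C(11,1)·0.635^1·0.365^10 = 0.00029
  k=2: C(11,2)·0.635^2·0.365^9 = 0.00255
  k=3: C(11,3)·0.635^3·0.365^8 = 0.01331
  k=4: C(11,4)·0.635^4·0.365^7 = 0.04631
1 − 0.06248 = 0.93752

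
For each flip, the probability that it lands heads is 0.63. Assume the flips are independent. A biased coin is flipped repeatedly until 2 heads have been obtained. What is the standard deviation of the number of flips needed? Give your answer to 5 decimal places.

1.36545

Y = total flips until the second success; negative binomial with r=2, p=0.63.
SD(Y) = √[r(1−p)/p²] = √(1.8644495) = 1.3654485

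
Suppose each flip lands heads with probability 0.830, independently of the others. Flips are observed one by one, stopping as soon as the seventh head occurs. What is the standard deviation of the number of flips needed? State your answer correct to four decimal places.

Y = total flips until the seventh success; negative binomial with r=7, p=0.83.
SD(Y) = √[r(1−p)/p²] = √(1.727391) = 1.314303

1.3143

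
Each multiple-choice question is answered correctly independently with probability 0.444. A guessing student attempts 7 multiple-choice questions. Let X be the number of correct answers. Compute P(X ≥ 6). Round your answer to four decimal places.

X ~ Binomial(7, 0.444); P(X ≥ 6) = Σ C(7,k) p^k (1−p)^(7−k) over k:
  k=6: C(7,6)·0.444^6·0.556^1 = 0.029817
  k=7: C(7,7)·0.444^7·0.556^0 = 0.003402
Total = 0.033219

0.0332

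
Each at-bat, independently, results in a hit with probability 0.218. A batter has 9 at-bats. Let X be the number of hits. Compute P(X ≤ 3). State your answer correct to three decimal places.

X ~ Binomial(9, 0.218); P(X ≤ 3) = Σ C(9,k) p^k (1−p)^(9−k) over k:
  k=0: C(9,0)·0.218^0·0.782^9 = 0.10936
  k=1: C(9,1)·0.218^1·0.782^8 = 0.27438
  k=2: C(9,2)·0.218^2·0.782^7 = 0.30596
  k=3: C(9,3)·0.218^3·0.782^6 = 0.19902
Total = 0.88872

0.889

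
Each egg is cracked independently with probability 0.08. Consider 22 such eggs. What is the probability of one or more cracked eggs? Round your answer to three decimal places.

0.840

P(at least one) = 1 − P(none) = 1 − (1 − 0.08)^22
= 1 − 0.15971 = 0.84029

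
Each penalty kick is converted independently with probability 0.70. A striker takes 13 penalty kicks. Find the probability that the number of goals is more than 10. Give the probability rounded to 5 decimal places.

0.20248

X ~ Binomial(13, 0.70); P(X ≥ 11) = Σ C(13,k) p^k (1−p)^(13−k) over k:
  k=11: C(13,11)·0.70^11·0.30^2 = 0.1388083
  k=12: C(13,12)·0.70^12·0.30^1 = 0.0539810
  k=13: C(13,13)·0.70^13·0.30^0 = 0.0096889
Total = 0.2024783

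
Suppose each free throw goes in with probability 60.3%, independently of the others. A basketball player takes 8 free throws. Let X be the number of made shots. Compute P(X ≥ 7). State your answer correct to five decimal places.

X ~ Binomial(8, 0.603); P(X ≥ 7) = Σ C(8,k) p^k (1−p)^(8−k) over k:
  k=7: C(8,7)·0.603^7·0.397^1 = 0.0920665
  k=8: C(8,8)·0.603^8·0.397^0 = 0.0174799
Total = 0.1095464

0.10955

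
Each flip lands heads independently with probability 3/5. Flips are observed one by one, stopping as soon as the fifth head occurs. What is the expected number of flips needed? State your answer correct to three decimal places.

Y = total flips until the fifth success; negative binomial with r=5, p=0.60.
E[Y] = r / p = 5 / 0.60 = 8.33333

8.333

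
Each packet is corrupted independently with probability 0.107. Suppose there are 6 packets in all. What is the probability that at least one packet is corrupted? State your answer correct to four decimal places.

P(at least one) = 1 − P(none) = 1 − (1 − 0.107)^6
= 1 − 0.507118 = 0.492882

0.4929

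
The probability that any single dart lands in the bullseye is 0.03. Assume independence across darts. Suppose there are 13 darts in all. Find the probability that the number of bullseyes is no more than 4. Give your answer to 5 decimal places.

X ~ Binomial(13, 0.03); P(X ≤ 4) = Σ C(13,k) p^k (1−p)^(13−k) over k:
  k=0: C(13,0)·0.03^0·0.97^13 = 0.6730271
  k=1: C(13,1)·0.03^1·0.97^12 = 0.2705985
  k=2: C(13,2)·0.03^2·0.97^11 = 0.0502142
  k=3: C(13,3)·0.03^3·0.97^10 = 0.0056944
  k=4: C(13,4)·0.03^4·0.97^9 = 0.0004403
Total = 0.9999744

0.99997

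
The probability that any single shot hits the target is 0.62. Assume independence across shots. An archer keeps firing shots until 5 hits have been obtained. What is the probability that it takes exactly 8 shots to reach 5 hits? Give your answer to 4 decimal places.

0.1759

Y = trial on which the fifth success occurs; negative binomial, r=5, p=0.62.
P(Y=8) = C(7,4) · p^5 · (1−p)^3
= 35 · 0.091613 · 0.054872 = 0.175945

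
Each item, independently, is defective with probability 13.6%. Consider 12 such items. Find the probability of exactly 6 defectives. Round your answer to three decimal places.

0.002

X ~ Binomial(n=12, p=0.136).
P(X=6) = C(12,6) · p^6 · (1−p)^6
= 924 · 6.3275e-06 · 0.41599 = 0.00243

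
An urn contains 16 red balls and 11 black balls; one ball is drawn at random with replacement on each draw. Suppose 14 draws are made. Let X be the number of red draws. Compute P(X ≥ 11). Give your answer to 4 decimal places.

X ~ Binomial(14, 0.592593); P(X ≥ 11) = Σ C(14,k) p^k (1−p)^(14−k) over k:
  k=11: C(14,11)·0.592593^11·0.407407^3 = 0.077894
  k=12: C(14,12)·0.592593^12·0.407407^2 = 0.028325
  k=13: C(14,13)·0.592593^13·0.407407^1 = 0.006339
  k=14: C(14,14)·0.592593^14·0.407407^0 = 0.000659
Total = 0.113217

0.1132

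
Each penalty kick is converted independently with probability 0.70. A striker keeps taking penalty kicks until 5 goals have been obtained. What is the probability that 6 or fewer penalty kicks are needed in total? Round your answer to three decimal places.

0.420

Finishing within 6 penalty kicks ⇔ at least 5 successes in the first 6. With X ~ Binomial(6, 0.70), P(Y ≤ 6) = 1 − P(X ≤ 4).
  k=0: C(6,0)·0.70^0·0.30^6 = 0.00073
  k=1: C(6,1)·0.70^1·0.30^5 = 0.01021
  k=2: C(6,2)·0.70^2·0.30^4 = 0.05953
  k=3: C(6,3)·0.70^3·0.30^3 = 0.18522
  k=4: C(6,4)·0.70^4·0.30^2 = 0.32414
1 − 0.57983 = 0.42018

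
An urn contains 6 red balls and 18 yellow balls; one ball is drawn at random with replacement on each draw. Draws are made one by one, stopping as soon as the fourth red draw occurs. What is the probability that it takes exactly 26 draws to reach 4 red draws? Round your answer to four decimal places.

0.0160

Y = trial on which the fourth success occurs; negative binomial, r=4, p=0.25.
P(Y=26) = C(25,3) · p^4 · (1−p)^22
= 2300 · 0.0039062 · 0.0017838 = 0.016026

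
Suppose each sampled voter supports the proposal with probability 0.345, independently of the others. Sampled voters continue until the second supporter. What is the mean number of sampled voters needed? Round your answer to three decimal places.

Y = total sampled voters until the second success; negative binomial with r=2, p=0.345.
E[Y] = r / p = 2 / 0.345 = 5.79710

5.797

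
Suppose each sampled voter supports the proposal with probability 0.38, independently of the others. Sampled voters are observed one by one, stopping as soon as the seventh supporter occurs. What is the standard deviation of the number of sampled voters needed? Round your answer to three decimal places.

5.482

Y = total sampled voters until the seventh success; negative binomial with r=7, p=0.38.
SD(Y) = √[r(1−p)/p²] = √(30.05540) = 5.48228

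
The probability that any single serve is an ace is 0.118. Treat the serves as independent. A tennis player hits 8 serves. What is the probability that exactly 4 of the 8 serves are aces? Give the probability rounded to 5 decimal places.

X ~ Binomial(n=8, p=0.118).
P(X=4) = C(8,4) · p^4 · (1−p)^4
= 70 · 0.00019388 · 0.60517 = 0.0082130

0.00821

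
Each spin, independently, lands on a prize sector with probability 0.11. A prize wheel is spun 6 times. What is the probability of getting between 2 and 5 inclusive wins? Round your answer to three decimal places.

X ~ Binomial(6, 0.11); P(2 ≤ X ≤ 5) = Σ C(6,k) p^k (1−p)^(6−k) over k:
  k=2: C(6,2)·0.11^2·0.89^4 = 0.11388
  k=3: C(6,3)·0.11^3·0.89^3 = 0.01877
  k=4: C(6,4)·0.11^4·0.89^2 = 0.00174
  k=5: C(6,5)·0.11^5·0.89^1 = 0.00009
Total = 0.13447

0.134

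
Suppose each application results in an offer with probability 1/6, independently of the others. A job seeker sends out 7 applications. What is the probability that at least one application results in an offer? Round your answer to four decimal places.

0.7209

P(at least one) = 1 − P(none) = 1 − (1 − 0.166667)^7
= 1 − 0.279082 = 0.720918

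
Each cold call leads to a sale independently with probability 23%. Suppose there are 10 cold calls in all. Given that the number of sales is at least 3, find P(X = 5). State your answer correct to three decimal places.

0.106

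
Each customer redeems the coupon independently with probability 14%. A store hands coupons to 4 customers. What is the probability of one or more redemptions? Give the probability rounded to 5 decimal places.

P(at least one) = 1 − P(none) = 1 − (1 − 0.14)^4
= 1 − 0.5470082 = 0.4529918

0.45299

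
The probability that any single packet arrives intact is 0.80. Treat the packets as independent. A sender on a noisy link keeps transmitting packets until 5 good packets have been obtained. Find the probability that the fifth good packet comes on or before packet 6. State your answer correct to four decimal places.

Finishing within 6 packets ⇔ at least 5 successes in the first 6. With X ~ Binomial(6, 0.80), P(Y ≤ 6) = 1 − P(X ≤ 4).
  k=0: C(6,0)·0.80^0·0.20^6 = 0.000064
  k=1: C(6,1)·0.80^1·0.20^5 = 0.001536
  k=2: C(6,2)·0.80^2·0.20^4 = 0.015360
  k=3: C(6,3)·0.80^3·0.20^3 = 0.081920
  k=4: C(6,4)·0.80^4·0.20^2 = 0.245760
1 − 0.344640 = 0.655360

0.6554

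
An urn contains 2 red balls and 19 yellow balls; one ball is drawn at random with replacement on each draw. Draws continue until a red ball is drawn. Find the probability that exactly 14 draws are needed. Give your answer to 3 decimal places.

Geometric (trials to first success), p = 0.095238.
P(Y = 14) = (1−p)^13 · p = 0.27224 · 0.095238 = 0.02593

0.026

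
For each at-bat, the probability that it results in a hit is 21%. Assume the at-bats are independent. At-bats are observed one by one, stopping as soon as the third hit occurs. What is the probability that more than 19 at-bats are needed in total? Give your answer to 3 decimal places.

0.206

Needing more than 19 at-bats ⇔ fewer than 3 successes in the first 19. With X ~ Binomial(19, 0.21), P(Y > 19) = P(X ≤ 2).
  k=0: C(19,0)·0.21^0·0.79^19 = 0.01135
  k=1: C(19,1)·0.21^1·0.79^18 = 0.05731
  k=2: C(19,2)·0.21^2·0.79^17 = 0.13712
P(X ≤ 2) = 0.20578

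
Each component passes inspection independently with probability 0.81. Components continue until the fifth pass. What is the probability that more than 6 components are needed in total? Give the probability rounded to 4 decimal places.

Needing more than 6 components ⇔ fewer than 5 successes in the first 6. With X ~ Binomial(6, 0.81), P(Y > 6) = P(X ≤ 4).
  k=0: C(6,0)·0.81^0·0.19^6 = 0.000047
  k=1: C(6,1)·0.81^1·0.19^5 = 0.001203
  k=2: C(6,2)·0.81^2·0.19^4 = 0.012826
  k=3: C(6,3)·0.81^3·0.19^3 = 0.072903
  k=4: C(6,4)·0.81^4·0.19^2 = 0.233098
P(X ≤ 4) = 0.320077

0.3201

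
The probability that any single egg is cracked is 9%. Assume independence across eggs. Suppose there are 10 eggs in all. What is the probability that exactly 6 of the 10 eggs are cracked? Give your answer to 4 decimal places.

X ~ Binomial(n=10, p=0.09).
P(X=6) = C(10,6) · p^6 · (1−p)^4
= 210 · 5.3144e-07 · 0.68575 = 0.000077

0.0001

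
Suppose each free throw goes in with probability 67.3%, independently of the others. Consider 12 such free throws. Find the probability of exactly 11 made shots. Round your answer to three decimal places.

X ~ Binomial(n=12, p=0.673).
P(X=11) = C(12,11) · p^11 · (1−p)^1
= 12 · 0.012828 · 0.327 = 0.05034

0.050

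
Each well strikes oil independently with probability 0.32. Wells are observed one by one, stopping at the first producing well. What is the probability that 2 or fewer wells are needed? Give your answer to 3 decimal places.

Y = number of wells to the first success; geometric, p = 0.32.
P(Y ≤ 2) = 1 − (1−p)^2 = 1 − 0.46240 = 0.53760

0.538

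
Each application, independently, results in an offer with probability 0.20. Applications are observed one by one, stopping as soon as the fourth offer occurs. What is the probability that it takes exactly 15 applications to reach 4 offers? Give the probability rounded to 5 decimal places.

Y = trial on which the fourth success occurs; negative binomial, r=4, p=0.20.
P(Y=15) = C(14,3) · p^4 · (1−p)^11
= 364 · 0.0016 · 0.085899 = 0.0500278

0.05003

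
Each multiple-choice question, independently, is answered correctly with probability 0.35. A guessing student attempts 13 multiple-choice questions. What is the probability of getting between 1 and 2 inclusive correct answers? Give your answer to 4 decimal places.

X ~ Binomial(13, 0.35); P(1 ≤ X ≤ 2) = Σ C(13,k) p^k (1−p)^(13−k) over k:
  k=1: C(13,1)·0.35^1·0.65^12 = 0.025880
  k=2: C(13,2)·0.35^2·0.65^11 = 0.083614
Total = 0.109494

0.1095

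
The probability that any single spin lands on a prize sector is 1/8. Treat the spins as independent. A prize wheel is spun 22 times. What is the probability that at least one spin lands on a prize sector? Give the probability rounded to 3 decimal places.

0.947

P(at least one) = 1 − P(none) = 1 − (1 − 0.125)^22
= 1 − 0.05299 = 0.94701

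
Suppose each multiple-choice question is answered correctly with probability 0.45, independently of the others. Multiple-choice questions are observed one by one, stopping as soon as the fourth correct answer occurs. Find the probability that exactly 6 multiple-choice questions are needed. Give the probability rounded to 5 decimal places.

0.12404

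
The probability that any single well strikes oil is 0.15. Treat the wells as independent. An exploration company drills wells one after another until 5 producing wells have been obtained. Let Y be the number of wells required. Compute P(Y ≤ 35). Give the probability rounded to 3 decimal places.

Finishing within 35 wells ⇔ at least 5 successes in the first 35. With X ~ Binomial(35, 0.15), P(Y ≤ 35) = 1 − P(X ≤ 4).
  k=0: C(35,0)·0.15^0·0.85^35 = 0.00339
  k=1: C(35,1)·0.15^1·0.85^34 = 0.02091
  k=2: C(35,2)·0.15^2·0.85^33 = 0.06274
  k=3: C(35,3)·0.15^3·0.85^32 = 0.12178
  k=4: C(35,4)·0.15^4·0.85^31 = 0.17193
1 − 0.38075 = 0.61925

0.619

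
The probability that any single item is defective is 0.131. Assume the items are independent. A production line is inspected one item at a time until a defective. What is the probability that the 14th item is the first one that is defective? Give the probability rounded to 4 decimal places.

0.0211

Geometric (trials to first success), p = 0.131.
P(Y = 14) = (1−p)^13 · p = 0.16116 · 0.131 = 0.021112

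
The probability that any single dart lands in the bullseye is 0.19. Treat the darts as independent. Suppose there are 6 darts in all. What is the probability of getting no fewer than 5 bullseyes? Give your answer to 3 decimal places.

0.001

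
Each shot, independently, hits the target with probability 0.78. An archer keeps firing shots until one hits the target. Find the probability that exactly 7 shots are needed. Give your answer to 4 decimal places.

0.0001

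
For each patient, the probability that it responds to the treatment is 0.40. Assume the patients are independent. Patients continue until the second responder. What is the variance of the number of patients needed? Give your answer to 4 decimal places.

7.5000

Y = total patients until the second success; negative binomial with r=2, p=0.40.
Var(Y) = r(1−p)/p² = 2·0.60 / 0.40² = 7.500000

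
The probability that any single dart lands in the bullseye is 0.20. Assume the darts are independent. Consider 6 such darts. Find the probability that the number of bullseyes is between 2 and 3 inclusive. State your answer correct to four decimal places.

X ~ Binomial(6, 0.20); P(2 ≤ X ≤ 3) = Σ C(6,k) p^k (1−p)^(6−k) over k:
  k=2: C(6,2)·0.20^2·0.80^4 = 0.245760
  k=3: C(6,3)·0.20^3·0.80^3 = 0.081920
Total = 0.327680

0.3277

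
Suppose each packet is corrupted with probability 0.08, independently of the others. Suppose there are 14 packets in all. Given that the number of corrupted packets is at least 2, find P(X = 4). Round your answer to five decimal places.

X ~ Binomial(14, 0.08). Want P(X=4 | X≥2) = P(X=4) / P(X≥2).
P(X=4) = C(14,4)·0.08^4·0.92^10 = 0.0178103
P(X≥2) = 1 − 0.3111928 − 0.3788434 = 0.3099637
Ratio = 0.0178103 / 0.3099637 = 0.0574594

0.05746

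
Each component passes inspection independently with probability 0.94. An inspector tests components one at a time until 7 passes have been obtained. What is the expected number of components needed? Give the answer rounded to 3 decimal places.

Y = total components until the seventh success; negative binomial with r=7, p=0.94.
E[Y] = r / p = 7 / 0.94 = 7.44681

7.447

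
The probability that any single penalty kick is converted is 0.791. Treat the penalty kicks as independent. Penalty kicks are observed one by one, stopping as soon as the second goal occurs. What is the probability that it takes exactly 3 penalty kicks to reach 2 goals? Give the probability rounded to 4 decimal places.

Y = trial on which the second success occurs; negative binomial, r=2, p=0.791.
P(Y=3) = C(2,1) · p^2 · (1−p)^1
= 2 · 0.62568 · 0.209 = 0.261535

0.2615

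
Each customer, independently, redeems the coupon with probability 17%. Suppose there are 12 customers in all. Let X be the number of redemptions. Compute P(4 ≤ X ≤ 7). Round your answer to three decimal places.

0.132

X ~ Binomial(12, 0.17); P(4 ≤ X ≤ 7) = Σ C(12,k) p^k (1−p)^(12−k) over k:
  k=4: C(12,4)·0.17^4·0.83^8 = 0.09312
  k=5: C(12,5)·0.17^5·0.83^7 = 0.03052
  k=6: C(12,6)·0.17^6·0.83^6 = 0.00729
  k=7: C(12,7)·0.17^7·0.83^5 = 0.00128
Total = 0.13220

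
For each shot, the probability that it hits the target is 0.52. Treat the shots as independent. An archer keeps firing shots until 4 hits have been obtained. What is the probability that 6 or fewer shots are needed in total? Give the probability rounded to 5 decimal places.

Finishing within 6 shots ⇔ at least 4 successes in the first 6. With X ~ Binomial(6, 0.52), P(Y ≤ 6) = 1 − P(X ≤ 3).
  k=0: C(6,0)·0.52^0·0.48^6 = 0.0122306
  k=1: C(6,1)·0.52^1·0.48^5 = 0.0794988
  k=2: C(6,2)·0.52^2·0.48^4 = 0.2153094
  k=3: C(6,3)·0.52^3·0.48^3 = 0.3110024
1 − 0.6180412 = 0.3819588

0.38196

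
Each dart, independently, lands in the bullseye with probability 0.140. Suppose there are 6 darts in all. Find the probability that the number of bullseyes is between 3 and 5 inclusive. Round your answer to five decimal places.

X ~ Binomial(6, 0.14); P(3 ≤ X ≤ 5) = Σ C(6,k) p^k (1−p)^(6−k) over k:
  k=3: C(6,3)·0.14^3·0.86^3 = 0.0349068
  k=4: C(6,4)·0.14^4·0.86^2 = 0.0042619
  k=5: C(6,5)·0.14^5·0.86^1 = 0.0002775
Total = 0.0394461

0.03945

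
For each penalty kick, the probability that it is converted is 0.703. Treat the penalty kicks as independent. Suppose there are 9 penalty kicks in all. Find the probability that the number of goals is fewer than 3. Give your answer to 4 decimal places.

X ~ Binomial(9, 0.703); P(X ≤ 2) = Σ C(9,k) p^k (1−p)^(9−k) over k:
  k=0: C(9,0)·0.703^0·0.297^9 = 0.000018
  k=1: C(9,1)·0.703^1·0.297^8 = 0.000383
  k=2: C(9,2)·0.703^2·0.297^7 = 0.003627
Total = 0.004028

0.0040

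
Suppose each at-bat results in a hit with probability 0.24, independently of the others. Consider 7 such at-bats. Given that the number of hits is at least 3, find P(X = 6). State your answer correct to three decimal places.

0.005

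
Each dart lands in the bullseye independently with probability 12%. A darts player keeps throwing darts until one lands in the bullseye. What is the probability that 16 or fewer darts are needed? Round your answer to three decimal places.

Y = number of darts to the first success; geometric, p = 0.12.
P(Y ≤ 16) = 1 − (1−p)^16 = 1 − 0.12934 = 0.87066

0.871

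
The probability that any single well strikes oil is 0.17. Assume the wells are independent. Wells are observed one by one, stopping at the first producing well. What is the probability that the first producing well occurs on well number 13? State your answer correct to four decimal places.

0.0182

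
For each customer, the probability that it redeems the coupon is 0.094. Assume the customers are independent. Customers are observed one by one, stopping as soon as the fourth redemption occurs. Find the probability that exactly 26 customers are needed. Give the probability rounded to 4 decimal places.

0.0205

Y = trial on which the fourth success occurs; negative binomial, r=4, p=0.094.
P(Y=26) = C(25,3) · p^4 · (1−p)^22
= 2300 · 7.8075e-05 · 0.11398 = 0.020467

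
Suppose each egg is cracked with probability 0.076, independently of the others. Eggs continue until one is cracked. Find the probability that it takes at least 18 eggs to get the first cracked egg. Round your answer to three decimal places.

Y = number of eggs to the first success; geometric, p = 0.076.
P(Y > 17) = P(first 17 all fail) = (1−p)^17 = 0.26087

0.261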